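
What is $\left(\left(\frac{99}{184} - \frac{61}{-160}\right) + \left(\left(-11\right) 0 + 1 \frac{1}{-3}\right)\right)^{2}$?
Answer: $\frac{41847961}{121881600} \approx 0.34335$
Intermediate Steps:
$\left(\left(\frac{99}{184} - \frac{61}{-160}\right) + \left(\left(-11\right) 0 + 1 \frac{1}{-3}\right)\right)^{2} = \left(\left(99 \cdot \frac{1}{184} - - \frac{61}{160}\right) + \left(0 + 1 \left(- \frac{1}{3}\right)\right)\right)^{2} = \left(\left(\frac{99}{184} + \frac{61}{160}\right) + \left(0 - \frac{1}{3}\right)\right)^{2} = \left(\frac{3383}{3680} - \frac{1}{3}\right)^{2} = \left(\frac{6469}{11040}\right)^{2} = \frac{41847961}{121881600}$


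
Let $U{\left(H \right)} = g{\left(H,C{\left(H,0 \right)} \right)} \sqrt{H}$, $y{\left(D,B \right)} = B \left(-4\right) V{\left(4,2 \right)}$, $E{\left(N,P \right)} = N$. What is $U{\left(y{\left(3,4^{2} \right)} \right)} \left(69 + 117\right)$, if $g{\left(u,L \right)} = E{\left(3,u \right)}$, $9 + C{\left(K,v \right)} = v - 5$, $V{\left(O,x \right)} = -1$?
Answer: $4464$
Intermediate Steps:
$C{\left(K,v \right)} = -14 + v$ ($C{\left(K,v \right)} = -9 + \left(v - 5\right) = -9 + \left(-5 + v\right) = -14 + v$)
$g{\left(u,L \right)} = 3$
$y{\left(D,B \right)} = 4 B$ ($y{\left(D,B \right)} = B \left(-4\right) \left(-1\right) = - 4 B \left(-1\right) = 4 B$)
$U{\left(H \right)} = 3 \sqrt{H}$
$U{\left(y{\left(3,4^{2} \right)} \right)} \left(69 + 117\right) = 3 \sqrt{4 \cdot 4^{2}} \left(69 + 117\right) = 3 \sqrt{4 \cdot 16} \cdot 186 = 3 \sqrt{64} \cdot 186 = 3 \cdot 8 \cdot 186 = 24 \cdot 186 = 4464$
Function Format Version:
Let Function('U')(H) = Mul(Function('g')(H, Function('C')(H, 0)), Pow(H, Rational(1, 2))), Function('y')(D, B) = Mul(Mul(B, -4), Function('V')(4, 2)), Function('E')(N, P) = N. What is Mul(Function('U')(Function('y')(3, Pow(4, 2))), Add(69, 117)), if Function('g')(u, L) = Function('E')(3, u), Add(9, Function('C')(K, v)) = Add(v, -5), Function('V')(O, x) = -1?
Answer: 4464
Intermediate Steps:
Function('C')(K, v) = Add(-14, v) (Function('C')(K, v) = Add(-9, Add(v, -5)) = Add(-9, Add(-5, v)) = Add(-14, v))
Function('g')(u, L) = 3
Function('y')(D, B) = Mul(4, B) (Function('y')(D, B) = Mul(Mul(B, -4), -1) = Mul(Mul(-4, B), -1) = Mul(4, B))
Function('U')(H) = Mul(3, Pow(H, Rational(1, 2)))
Mul(Function('U')(Function('y')(3, Pow(4, 2))), Add(69, 117)) = Mul(Mul(3, Pow(Mul(4, Pow(4, 2)), Rational(1, 2))), Add(69, 117)) = Mul(Mul(3, Pow(Mul(4, 16), Rational(1, 2))), 186) = Mul(Mul(3, Pow(64, Rational(1, 2))), 186) = Mul(Mul(3, 8), 186) = Mul(24, 186) = 4464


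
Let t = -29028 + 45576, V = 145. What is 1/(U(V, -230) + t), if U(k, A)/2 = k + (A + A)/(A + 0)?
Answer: 1/16842 ≈ 5.9375e-5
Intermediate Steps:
t = 16548
U(k, A) = 4 + 2*k (U(k, A) = 2*(k + (A + A)/(A + 0)) = 2*(k + (2*A)/A) = 2*(k + 2) = 2*(2 + k) = 4 + 2*k)
1/(U(V, -230) + t) = 1/((4 + 2*145) + 16548) = 1/((4 + 290) + 16548) = 1/(294 + 16548) = 1/16842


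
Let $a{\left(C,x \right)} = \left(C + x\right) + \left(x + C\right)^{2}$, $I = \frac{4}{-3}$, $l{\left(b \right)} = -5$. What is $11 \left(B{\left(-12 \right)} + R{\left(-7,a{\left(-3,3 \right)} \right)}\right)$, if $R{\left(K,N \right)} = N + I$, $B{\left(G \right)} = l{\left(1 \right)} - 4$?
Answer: $- \frac{341}{3} \approx -113.67$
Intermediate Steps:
$I = - \frac{4}{3}$ ($I = 4 \left(- \frac{1}{3}\right) = - \frac{4}{3} \approx -1.3333$)
$a{\left(C,x \right)} = C + x + \left(C + x\right)^{2}$ ($a{\left(C,x \right)} = \left(C + x\right) + \left(C + x\right)^{2} = C + x + \left(C + x\right)^{2}$)
$B{\left(G \right)} = -9$ ($B{\left(G \right)} = -5 - 4 = -9$)
$R{\left(K,N \right)} = - \frac{4}{3} + N$ ($R{\left(K,N \right)} = N - \frac{4}{3} = - \frac{4}{3} + N$)
$11 \left(B{\left(-12 \right)} + R{\left(-7,a{\left(-3,3 \right)} \right)}\right) = 11 \left(-9 - \left(\frac{4}{3} - \left(-3 + 3\right)^{2}\right)\right) = 11 \left(-9 + \left(- \frac{4}{3} + \left(-3 + 3 + 0^{2}\right)\right)\right) = 11 \left(-9 + \left(- \frac{4}{3} + \left(-3 + 3 + 0\right)\right)\right) = 11 \left(-9 + \left(- \frac{4}{3} + 0\right)\right) = 11 \left(-9 - \frac{4}{3}\right) = 11 \left(- \frac{31}{3}\right) = - \frac{341}{3}$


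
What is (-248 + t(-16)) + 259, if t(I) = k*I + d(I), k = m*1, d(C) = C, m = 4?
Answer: -69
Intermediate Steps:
k = 4 (k = 4*1 = 4)
t(I) = 5*I (t(I) = 4*I + I = 5*I)
(-248 + t(-16)) + 259 = (-248 + 5*(-16)) + 259 = (-248 - 80) + 259 = -328 + 259 = -69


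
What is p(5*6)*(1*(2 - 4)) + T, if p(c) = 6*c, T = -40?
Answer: -400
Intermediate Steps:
p(5*6)*(1*(2 - 4)) + T = (6*(5*6))*(1*(2 - 4)) - 40 = (6*30)*(1*(-2)) - 40 = 180*(-2) - 40 = -360 - 40 = -400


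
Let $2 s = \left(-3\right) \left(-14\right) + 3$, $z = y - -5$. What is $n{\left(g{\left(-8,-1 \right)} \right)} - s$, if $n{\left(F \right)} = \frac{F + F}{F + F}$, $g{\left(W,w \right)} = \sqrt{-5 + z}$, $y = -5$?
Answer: $- \frac{43}{2} \approx -21.5$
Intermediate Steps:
$z = 0$ ($z = -5 - -5 = -5 + 5 = 0$)
$s = \frac{45}{2}$ ($s = \frac{\left(-3\right) \left(-14\right) + 3}{2} = \frac{42 + 3}{2} = \frac{1}{2} \cdot 45 = \frac{45}{2} \approx 22.5$)
$g{\left(W,w \right)} = i \sqrt{5}$ ($g{\left(W,w \right)} = \sqrt{-5 + 0} = \sqrt{-5} = i \sqrt{5}$)
$n{\left(F \right)} = 1$ ($n{\left(F \right)} = \frac{2 F}{2 F} = 2 F \frac{1}{2 F} = 1$)
$n{\left(g{\left(-8,-1 \right)} \right)} - s = 1 - \frac{45}{2} = - \frac{43}{2}$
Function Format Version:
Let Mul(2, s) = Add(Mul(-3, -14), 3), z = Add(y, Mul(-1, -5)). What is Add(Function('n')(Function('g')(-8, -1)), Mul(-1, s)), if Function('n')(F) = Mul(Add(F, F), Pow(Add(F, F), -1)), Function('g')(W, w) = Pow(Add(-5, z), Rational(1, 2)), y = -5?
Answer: Rational(-43, 2) ≈ -21.500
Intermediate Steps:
z = 0 (z = Add(-5, Mul(-1, -5)) = Add(-5, 5) = 0)
s = Rational(45, 2) (s = Mul(Rational(1, 2), Add(Mul(-3, -14), 3)) = Mul(Rational(1, 2), Add(42, 3)) = Mul(Rational(1, 2), 45) = Rational(45, 2) ≈ 22.500)
Function('g')(W, w) = Mul(I, Pow(5, Rational(1, 2))) (Function('g')(W, w) = Pow(Add(-5, 0), Rational(1, 2)) = Pow(-5, Rational(1, 2)) = Mul(I, Pow(5, Rational(1, 2))))
Function('n')(F) = 1 (Function('n')(F) = Mul(Mul(2, F), Pow(Mul(2, F), -1)) = Mul(Mul(2, F), Mul(Rational(1, 2), Pow(F, -1))) = 1)
Add(Function('n')(Function('g')(-8, -1)), Mul(-1, s)) = Add(1, Mul(-1, Rational(45, 2))) = Add(1, Rational(-45, 2)) = Rational(-43, 2)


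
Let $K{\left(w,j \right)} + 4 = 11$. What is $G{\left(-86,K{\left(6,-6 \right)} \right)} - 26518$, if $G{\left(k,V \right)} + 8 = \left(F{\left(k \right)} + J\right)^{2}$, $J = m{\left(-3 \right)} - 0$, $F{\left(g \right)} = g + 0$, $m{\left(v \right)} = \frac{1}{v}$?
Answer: $- \frac{171653}{9} \approx -19073.0$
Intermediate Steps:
$K{\left(w,j \right)} = 7$ ($K{\left(w,j \right)} = -4 + 11 = 7$)
$F{\left(g \right)} = g$
$J = - \frac{1}{3}$ ($J = \frac{1}{-3} - 0 = - \frac{1}{3} + 0 = - \frac{1}{3} \approx -0.33333$)
$G{\left(k,V \right)} = -8 + \left(- \frac{1}{3} + k\right)^{2}$ ($G{\left(k,V \right)} = -8 + \left(k - \frac{1}{3}\right)^{2} = -8 + \left(- \frac{1}{3} + k\right)^{2}$)
$G{\left(-86,K{\left(6,-6 \right)} \right)} - 26518 = \left(-8 + \frac{\left(-1 + 3 \left(-86\right)\right)^{2}}{9}\right) - 26518 = \left(-8 + \frac{\left(-1 - 258\right)^{2}}{9}\right) - 26518 = \left(-8 + \frac{\left(-259\right)^{2}}{9}\right) - 26518 = \left(-8 + \frac{1}{9} \cdot 67081\right) - 26518 = \left(-8 + \frac{67081}{9}\right) - 26518 = \frac{67009}{9} - 26518 = - \frac{171653}{9}$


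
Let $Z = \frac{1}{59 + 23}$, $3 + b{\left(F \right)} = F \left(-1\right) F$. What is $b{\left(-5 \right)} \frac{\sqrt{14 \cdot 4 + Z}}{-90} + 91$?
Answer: $91 + \frac{7 \sqrt{376626}}{1845} \approx 93.328$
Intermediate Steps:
$b{\left(F \right)} = -3 - F^{2}$ ($b{\left(F \right)} = -3 + F \left(-1\right) F = -3 + - F F = -3 - F^{2}$)
$Z = \frac{1}{82} \approx 0.012195$
$b{\left(-5 \right)} \frac{\sqrt{14 \cdot 4 + Z}}{-90} + 91 = \left(-3 - \left(-5\right)^{2}\right) \frac{\sqrt{14 \cdot 4 + \frac{1}{82}}}{-90} + 91 = \left(-3 - 25\right) \sqrt{56 + \frac{1}{82}} \left(- \frac{1}{90}\right) + 91 = \left(-3 - 25\right) \sqrt{\frac{4593}{82}} \left(- \frac{1}{90}\right) + 91 = - 28 \frac{\sqrt{376626}}{82} \left(- \frac{1}{90}\right) + 91 = - 28 \left(- \frac{\sqrt{376626}}{7380}\right) + 91 = \frac{7 \sqrt{376626}}{1845} + 91 = 91 + \frac{7 \sqrt{376626}}{1845}$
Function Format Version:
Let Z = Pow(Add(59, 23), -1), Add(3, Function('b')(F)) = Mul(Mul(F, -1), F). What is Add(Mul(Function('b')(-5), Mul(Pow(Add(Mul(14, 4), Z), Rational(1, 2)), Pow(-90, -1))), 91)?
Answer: Add(91, Mul(Rational(7, 1845), Pow(376626, Rational(1, 2)))) ≈ 93.328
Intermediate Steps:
Function('b')(F) = Add(-3, Mul(-1, Pow(F, 2))) (Function('b')(F) = Add(-3, Mul(Mul(F, -1), F)) = Add(-3, Mul(Mul(-1, F), F)) = Add(-3, Mul(-1, Pow(F, 2))))
Z = Rational(1, 82) (Z = Pow(82, -1) = Rational(1, 82) ≈ 0.012195)
Add(Mul(Function('b')(-5), Mul(Pow(Add(Mul(14, 4), Z), Rational(1, 2)), Pow(-90, -1))), 91) = Add(Mul(Add(-3, Mul(-1, Pow(-5, 2))), Mul(Pow(Add(Mul(14, 4), Rational(1, 82)), Rational(1, 2)), Pow(-90, -1))), 91) = Add(Mul(Add(-3, Mul(-1, 25)), Mul(Pow(Add(56, Rational(1, 82)), Rational(1, 2)), Rational(-1, 90))), 91) = Add(Mul(Add(-3, -25), Mul(Pow(Rational(4593, 82), Rational(1, 2)), Rational(-1, 90))), 91) = Add(Mul(-28, Mul(Mul(Rational(1, 82), Pow(376626, Rational(1, 2))), Rational(-1, 90))), 91) = Add(Mul(-28, Mul(Rational(-1, 7380), Pow(376626, Rational(1, 2)))), 91) = Add(Mul(Rational(7, 1845), Pow(376626, Rational(1, 2))), 91) = Add(91, Mul(Rational(7, 1845), Pow(376626, Rational(1, 2))))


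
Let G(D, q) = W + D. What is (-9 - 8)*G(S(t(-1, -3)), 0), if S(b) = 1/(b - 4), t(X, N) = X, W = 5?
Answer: -408/5 ≈ -81.600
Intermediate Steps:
S(b) = 1/(-4 + b)
G(D, q) = 5 + D
(-9 - 8)*G(S(t(-1, -3)), 0) = (-9 - 8)*(5 + 1/(-4 - 1)) = -17*(5 + 1/(-5)) = -17*(5 - ⅕) = -17*24/5 = -408/5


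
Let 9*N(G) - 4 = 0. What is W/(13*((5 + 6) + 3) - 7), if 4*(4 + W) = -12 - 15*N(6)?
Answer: -26/525 ≈ -0.049524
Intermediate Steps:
N(G) = 4/9 (N(G) = 4/9 + (⅑)*0 = 4/9 + 0 = 4/9)
W = -26/3 (W = -4 + (-12 - 15*4/9)/4 = -4 + (-12 - 20/3)/4 = -4 + (¼)*(-56/3) = -4 - 14/3 = -26/3 ≈ -8.6667)
W/(13*((5 + 6) + 3) - 7) = -26/(3*(13*((5 + 6) + 3) - 7)) = -26/(3*(13*(11 + 3) - 7)) = -26/(3*(13*14 - 7)) = -26/(3*(182 - 7)) = -26/3/175 = -26/3*1/175 = -26/525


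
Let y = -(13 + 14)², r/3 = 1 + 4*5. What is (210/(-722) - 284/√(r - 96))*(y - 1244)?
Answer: 207165/361 - 560332*I*√33/33 ≈ 573.86 - 97541.0*I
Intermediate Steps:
r = 63 (r = 3*(1 + 4*5) = 3*(1 + 20) = 3*21 = 63)
y = -729 (y = -1*27² = -1*729 = -729)
(210/(-722) - 284/√(r - 96))*(y - 1244) = (210/(-722) - 284/√(63 - 96))*(-729 - 1244) = (210*(-1/722) - 284*(-I*√33/33))*(-1973) = (-105/361 - 284*(-I*√33/33))*(-1973) = (-105/361 - (-284)*I*√33/33)*(-1973) = (-105/361 + 284*I*√33/33)*(-1973) = 207165/361 - 560332*I*√33/33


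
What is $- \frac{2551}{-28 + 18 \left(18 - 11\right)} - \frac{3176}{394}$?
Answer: $- \frac{658171}{19306} \approx -34.092$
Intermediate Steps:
$- \frac{2551}{-28 + 18 \left(18 - 11\right)} - \frac{3176}{394} = - \frac{2551}{-28 + 18 \cdot 7} - \frac{1588}{197} = - \frac{2551}{-28 + 126} - \frac{1588}{197} = - \frac{2551}{98} - \frac{1588}{197} = - \frac{658171}{19306}$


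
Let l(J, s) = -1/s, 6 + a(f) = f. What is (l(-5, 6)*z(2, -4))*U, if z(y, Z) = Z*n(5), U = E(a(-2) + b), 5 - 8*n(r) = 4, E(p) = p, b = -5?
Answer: -13/12 ≈ -1.0833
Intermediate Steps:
a(f) = -6 + f
n(r) = ⅛ (n(r) = 5/8 - ⅛*4 = 5/8 - ½ = ⅛)
U = -13 (U = (-6 - 2) - 5 = -8 - 5 = -13)
z(y, Z) = Z/8 (z(y, Z) = Z*(⅛) = Z/8)
(l(-5, 6)*z(2, -4))*U = ((-1/6)*((⅛)*(-4)))*(-13) = (-1*⅙*(-½))*(-13) = -⅙*(-½)*(-13) = (1/12)*(-13) = -13/12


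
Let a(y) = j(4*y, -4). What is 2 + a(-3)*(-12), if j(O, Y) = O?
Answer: 146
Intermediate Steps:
a(y) = 4*y
2 + a(-3)*(-12) = 2 + (4*(-3))*(-12) = 2 - 12*(-12) = 2 + 144 = 146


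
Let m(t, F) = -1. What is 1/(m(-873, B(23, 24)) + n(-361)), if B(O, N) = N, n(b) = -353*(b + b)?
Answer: 1/254865 ≈ 3.9236e-6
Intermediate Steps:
n(b) = -706*b
1/(m(-873, B(23, 24)) + n(-361)) = 1/(-1 - 706*(-361)) = 1/(-1 + 254866) = 1/254865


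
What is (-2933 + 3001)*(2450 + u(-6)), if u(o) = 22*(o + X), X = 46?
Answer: 226440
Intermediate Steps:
u(o) = 1012 + 22*o (u(o) = 22*(o + 46) = 22*(46 + o) = 1012 + 22*o)
(-2933 + 3001)*(2450 + u(-6)) = (-2933 + 3001)*(2450 + (1012 + 22*(-6))) = 68*(2450 + (1012 - 132)) = 68*(2450 + 880) = 68*3330 = 226440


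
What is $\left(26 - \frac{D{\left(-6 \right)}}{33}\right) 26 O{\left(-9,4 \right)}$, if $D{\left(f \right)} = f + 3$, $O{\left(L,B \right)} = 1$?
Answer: $\frac{7462}{11} \approx 678.36$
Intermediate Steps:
$D{\left(f \right)} = 3 + f$
$\left(26 - \frac{D{\left(-6 \right)}}{33}\right) 26 O{\left(-9,4 \right)} = \left(26 - \frac{3 - 6}{33}\right) 26 \cdot 1 = \left(26 - \left(-3\right) \frac{1}{33}\right) 26 \cdot 1 = \left(26 - - \frac{1}{11}\right) 26 \cdot 1 = \left(26 + \frac{1}{11}\right) 26 \cdot 1 = \frac{287}{11} \cdot 26 \cdot 1 = \frac{7462}{11} \cdot 1 = \frac{7462}{11}$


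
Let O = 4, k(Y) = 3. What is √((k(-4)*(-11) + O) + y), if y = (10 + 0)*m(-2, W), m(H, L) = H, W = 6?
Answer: 7*I ≈ 7.0*I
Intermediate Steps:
y = -20 (y = (10 + 0)*(-2) = 10*(-2) = -20)
√((k(-4)*(-11) + O) + y) = √((3*(-11) + 4) - 20) = √((-33 + 4) - 20) = √(-29 - 20) = √(-49) = 7*I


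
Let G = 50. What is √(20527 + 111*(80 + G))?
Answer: √34957 ≈ 186.97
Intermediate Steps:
√(20527 + 111*(80 + G)) = √(20527 + 111*(80 + 50)) = √(20527 + 111*130) = √(20527 + 14430) = √34957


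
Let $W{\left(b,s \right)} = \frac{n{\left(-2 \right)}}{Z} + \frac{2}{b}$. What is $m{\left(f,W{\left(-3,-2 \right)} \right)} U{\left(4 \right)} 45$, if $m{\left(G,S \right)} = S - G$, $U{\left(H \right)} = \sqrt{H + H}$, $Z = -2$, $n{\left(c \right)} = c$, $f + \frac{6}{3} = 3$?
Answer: $- 60 \sqrt{2} \approx -84.853$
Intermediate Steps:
$f = 1$ ($f = -2 + 3 = 1$)
$U{\left(H \right)} = \sqrt{2} \sqrt{H}$ ($U{\left(H \right)} = \sqrt{2 H} = \sqrt{2} \sqrt{H}$)
$W{\left(b,s \right)} = 1 + \frac{2}{b}$ ($W{\left(b,s \right)} = - \frac{2}{-2} + \frac{2}{b} = \left(-2\right) \left(- \frac{1}{2}\right) + \frac{2}{b} = 1 + \frac{2}{b}$)
$m{\left(f,W{\left(-3,-2 \right)} \right)} U{\left(4 \right)} 45 = \left(\frac{2 - 3}{-3} - 1\right) \sqrt{2} \sqrt{4} \cdot 45 = \left(\left(- \frac{1}{3}\right) \left(-1\right) - 1\right) \sqrt{2} \cdot 2 \cdot 45 = \left(\frac{1}{3} - 1\right) 2 \sqrt{2} \cdot 45 = - \frac{2 \cdot 2 \sqrt{2}}{3} \cdot 45 = - \frac{4 \sqrt{2}}{3} \cdot 45 = - 60 \sqrt{2}$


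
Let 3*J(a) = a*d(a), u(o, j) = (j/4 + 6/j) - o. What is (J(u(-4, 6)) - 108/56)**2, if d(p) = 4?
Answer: 80089/1764 ≈ 45.402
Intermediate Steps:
u(o, j) = -o + 6/j + j/4 (u(o, j) = (j*(1/4) + 6/j) - o = (j/4 + 6/j) - o = (6/j + j/4) - o = -o + 6/j + j/4)
J(a) = 4*a/3 (J(a) = (a*4)/3 = (4*a)/3 = 4*a/3)
(J(u(-4, 6)) - 108/56)**2 = (4*(-1*(-4) + 6/6 + (1/4)*6)/3 - 108/56)**2 = (4*(4 + 6*(1/6) + 3/2)/3 - 108*1/56)**2 = (4*(4 + 1 + 3/2)/3 - 27/14)**2 = ((4/3)*(13/2) - 27/14)**2 = (26/3 - 27/14)**2 = (283/42)**2 = 80089/1764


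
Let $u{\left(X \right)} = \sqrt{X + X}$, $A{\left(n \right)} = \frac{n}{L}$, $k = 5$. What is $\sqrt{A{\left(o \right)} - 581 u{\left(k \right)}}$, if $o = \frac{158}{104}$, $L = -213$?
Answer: $\frac{\sqrt{-218751 - 17818946964 \sqrt{10}}}{5538} \approx 42.864 i$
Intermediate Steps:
$o = \frac{79}{52}$ ($o = 158 \cdot \frac{1}{104} = \frac{79}{52} \approx 1.5192$)
$A{\left(n \right)} = - \frac{n}{213}$ ($A{\left(n \right)} = \frac{n}{-213} = n \left(- \frac{1}{213}\right) = - \frac{n}{213}$)
$u{\left(X \right)} = \sqrt{2} \sqrt{X}$ ($u{\left(X \right)} = \sqrt{2 X} = \sqrt{2} \sqrt{X}$)
$\sqrt{A{\left(o \right)} - 581 u{\left(k \right)}} = \sqrt{\left(- \frac{1}{213}\right) \frac{79}{52} - 581 \sqrt{2} \sqrt{5}} = \sqrt{- \frac{79}{11076} - 581 \sqrt{10}}$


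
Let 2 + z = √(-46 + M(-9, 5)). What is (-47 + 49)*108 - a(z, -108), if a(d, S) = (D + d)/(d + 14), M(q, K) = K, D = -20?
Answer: 40183/185 - 34*I*√41/185 ≈ 217.21 - 1.1768*I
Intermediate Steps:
z = -2 + I*√41 (z = -2 + √(-46 + 5) = -2 + √(-41) = -2 + I*√41 ≈ -2.0 + 6.4031*I)
a(d, S) = (-20 + d)/(14 + d) (a(d, S) = (-20 + d)/(d + 14) = (-20 + d)/(14 + d))
(-47 + 49)*108 - a(z, -108) = (-47 + 49)*108 - (-20 + (-2 + I*√41))/(14 + (-2 + I*√41)) = 2*108 - (-22 + I*√41)/(12 + I*√41) = 216 - (-22 + I*√41)/(12 + I*√41)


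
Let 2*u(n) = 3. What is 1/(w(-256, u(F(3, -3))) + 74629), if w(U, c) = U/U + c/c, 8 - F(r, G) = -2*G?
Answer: 1/74631 ≈ 1.3399e-5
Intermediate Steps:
F(r, G) = 8 + 2*G (F(r, G) = 8 - (-2)*G = 8 + 2*G)
u(n) = 3/2 (u(n) = (½)*3 = 3/2)
w(U, c) = 2 (w(U, c) = 1 + 1 = 2)
1/(w(-256, u(F(3, -3))) + 74629) = 1/(2 + 74629) = 1/74631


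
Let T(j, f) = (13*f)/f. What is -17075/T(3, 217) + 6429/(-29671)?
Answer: -506715902/385723 ≈ -1313.7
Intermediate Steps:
T(j, f) = 13
-17075/T(3, 217) + 6429/(-29671) = -17075/13 + 6429/(-29671) = -17075*1/13 + 6429*(-1/29671) = -17075/13 - 6429/29671 = -506715902/385723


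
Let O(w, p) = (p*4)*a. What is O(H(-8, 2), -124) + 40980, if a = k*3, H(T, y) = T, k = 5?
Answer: 33540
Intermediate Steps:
a = 15 (a = 5*3 = 15)
O(w, p) = 60*p (O(w, p) = (p*4)*15 = (4*p)*15 = 60*p)
O(H(-8, 2), -124) + 40980 = 60*(-124) + 40980 = -7440 + 40980 = 33540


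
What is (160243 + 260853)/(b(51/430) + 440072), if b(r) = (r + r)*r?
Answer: 38930325200/40684659001 ≈ 0.95688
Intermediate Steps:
b(r) = 2*r**2 (b(r) = (2*r)*r = 2*r**2)
(160243 + 260853)/(b(51/430) + 440072) = (160243 + 260853)/(2*(51/430)**2 + 440072) = 421096/(2*(51*(1/430))**2 + 440072) = 421096/(2*(51/430)**2 + 440072) = 421096/(2*(2601/184900) + 440072) = 421096/(2601/92450 + 440072) = 421096/(40684659001/92450) = 421096*(92450/40684659001) = 38930325200/40684659001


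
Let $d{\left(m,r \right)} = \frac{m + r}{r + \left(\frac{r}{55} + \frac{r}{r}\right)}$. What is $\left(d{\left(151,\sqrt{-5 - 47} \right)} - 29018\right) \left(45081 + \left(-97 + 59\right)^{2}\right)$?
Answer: $\frac{511775 \left(- 295446 \sqrt{13} + 144335 i\right)}{- 55 i + 112 \sqrt{13}} \approx -1.3499 \cdot 10^{9} - 9.333 \cdot 10^{5} i$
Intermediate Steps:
$d{\left(m,r \right)} = \frac{m + r}{1 + \frac{56 r}{55}}$ ($d{\left(m,r \right)} = \frac{m + r}{r + \left(r \frac{1}{55} + 1\right)} = \frac{m + r}{r + \left(\frac{r}{55} + 1\right)} = \frac{m + r}{r + \left(1 + \frac{r}{55}\right)} = \frac{m + r}{1 + \frac{56 r}{55}}$)
$\left(d{\left(151,\sqrt{-5 - 47} \right)} - 29018\right) \left(45081 + \left(-97 + 59\right)^{2}\right) = \left(\frac{55 \left(151 + \sqrt{-5 - 47}\right)}{55 + 56 \sqrt{-5 - 47}} - 29018\right) \left(45081 + \left(-97 + 59\right)^{2}\right) = \left(\frac{55 \left(151 + \sqrt{-52}\right)}{55 + 56 \sqrt{-52}} - 29018\right) \left(45081 + \left(-38\right)^{2}\right) = \left(\frac{55 \left(151 + 2 i \sqrt{13}\right)}{55 + 56 \cdot 2 i \sqrt{13}} - 29018\right) \left(45081 + 1444\right) = \left(\frac{55 \left(151 + 2 i \sqrt{13}\right)}{55 + 112 i \sqrt{13}} - 29018\right) 46525 = \left(-29018 + \frac{55 \left(151 + 2 i \sqrt{13}\right)}{55 + 112 i \sqrt{13}}\right) 46525 = -1350062450 + \frac{2558875 \left(151 + 2 i \sqrt{13}\right)}{55 + 112 i \sqrt{13}}$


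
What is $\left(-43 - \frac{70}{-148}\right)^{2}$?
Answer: $\frac{9903609}{5476} \approx 1808.5$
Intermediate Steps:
$\left(-43 - \frac{70}{-148}\right)^{2} = \left(-43 - - \frac{35}{74}\right)^{2} = \left(-43 + \frac{35}{74}\right)^{2} = \left(- \frac{3147}{74}\right)^{2} = \frac{9903609}{5476}$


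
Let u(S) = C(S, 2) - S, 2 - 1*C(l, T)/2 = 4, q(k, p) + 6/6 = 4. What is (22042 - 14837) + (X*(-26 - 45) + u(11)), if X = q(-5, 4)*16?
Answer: 3782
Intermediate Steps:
q(k, p) = 3 (q(k, p) = -1 + 4 = 3)
C(l, T) = -4 (C(l, T) = 4 - 2*4 = 4 - 8 = -4)
u(S) = -4 - S
X = 48 (X = 3*16 = 48)
(22042 - 14837) + (X*(-26 - 45) + u(11)) = (22042 - 14837) + (48*(-26 - 45) + (-4 - 1*11)) = 7205 + (48*(-71) + (-4 - 11)) = 7205 + (-3408 - 15) = 7205 - 3423 = 3782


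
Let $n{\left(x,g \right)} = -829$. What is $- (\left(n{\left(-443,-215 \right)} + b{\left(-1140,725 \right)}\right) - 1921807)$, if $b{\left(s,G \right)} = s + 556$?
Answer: $1923220$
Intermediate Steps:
$b{\left(s,G \right)} = 556 + s$
$- (\left(n{\left(-443,-215 \right)} + b{\left(-1140,725 \right)}\right) - 1921807) = - (\left(-829 + \left(556 - 1140\right)\right) - 1921807) = - (\left(-829 - 584\right) - 1921807) = - (-1413 - 1921807) = \left(-1\right) \left(-1923220\right) = 1923220$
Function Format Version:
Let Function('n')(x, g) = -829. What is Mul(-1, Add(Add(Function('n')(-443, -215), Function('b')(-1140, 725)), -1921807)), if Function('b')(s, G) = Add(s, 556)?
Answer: 1923220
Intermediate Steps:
Function('b')(s, G) = Add(556, s)
Mul(-1, Add(Add(Function('n')(-443, -215), Function('b')(-1140, 725)), -1921807)) = Mul(-1, Add(Add(-829, Add(556, -1140)), -1921807)) = Mul(-1, Add(Add(-829, -584), -1921807)) = Mul(-1, Add(-1413, -1921807)) = Mul(-1, -1923220) = 1923220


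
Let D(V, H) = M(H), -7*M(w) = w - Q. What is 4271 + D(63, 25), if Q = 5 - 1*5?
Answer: 29872/7 ≈ 4267.4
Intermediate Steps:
Q = 0 (Q = 5 - 5 = 0)
M(w) = -w/7 (M(w) = -(w - 1*0)/7 = -(w + 0)/7 = -w/7)
D(V, H) = -H/7
4271 + D(63, 25) = 4271 - ⅐*25 = 4271 - 25/7 = 29872/7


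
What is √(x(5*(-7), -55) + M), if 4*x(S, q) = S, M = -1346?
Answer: I*√5419/2 ≈ 36.807*I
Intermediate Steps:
x(S, q) = S/4
√(x(5*(-7), -55) + M) = √((5*(-7))/4 - 1346) = √((¼)*(-35) - 1346) = √(-35/4 - 1346) = √(-5419/4) = I*√5419/2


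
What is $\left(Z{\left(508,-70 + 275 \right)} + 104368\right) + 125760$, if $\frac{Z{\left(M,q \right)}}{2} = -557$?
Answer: $229014$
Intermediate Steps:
$Z{\left(M,q \right)} = -1114$ ($Z{\left(M,q \right)} = 2 \left(-557\right) = -1114$)
$\left(Z{\left(508,-70 + 275 \right)} + 104368\right) + 125760 = \left(-1114 + 104368\right) + 125760 = 103254 + 125760 = 229014$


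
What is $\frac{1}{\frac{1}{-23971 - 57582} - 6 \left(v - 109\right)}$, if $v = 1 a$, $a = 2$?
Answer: $\frac{81553}{52357025} \approx 0.0015576$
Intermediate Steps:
$v = 2$ ($v = 1 \cdot 2 = 2$)
$\frac{1}{\frac{1}{-23971 - 57582} - 6 \left(v - 109\right)} = \frac{1}{\frac{1}{-23971 - 57582} - 6 \left(2 - 109\right)} = \frac{1}{\frac{1}{-81553} - -642} = \frac{1}{- \frac{1}{81553} + 642} = \frac{1}{\frac{52357025}{81553}} = \frac{81553}{52357025}$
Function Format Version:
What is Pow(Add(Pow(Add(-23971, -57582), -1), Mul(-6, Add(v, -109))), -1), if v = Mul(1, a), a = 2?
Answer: Rational(81553, 52357025) ≈ 0.0015576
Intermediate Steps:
v = 2 (v = Mul(1, 2) = 2)
Pow(Add(Pow(Add(-23971, -57582), -1), Mul(-6, Add(v, -109))), -1) = Pow(Add(Pow(Add(-23971, -57582), -1), Mul(-6, Add(2, -109))), -1) = Pow(Add(Pow(-81553, -1), Mul(-6, -107)), -1) = Pow(Add(Rational(-1, 81553), 642), -1) = Pow(Rational(52357025, 81553), -1) = Rational(81553, 52357025)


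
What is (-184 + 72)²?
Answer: 12544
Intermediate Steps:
(-184 + 72)² = (-112)² = 12544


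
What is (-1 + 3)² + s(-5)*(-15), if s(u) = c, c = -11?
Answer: 169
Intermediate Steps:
s(u) = -11
(-1 + 3)² + s(-5)*(-15) = (-1 + 3)² - 11*(-15) = 2² + 165 = 4 + 165 = 169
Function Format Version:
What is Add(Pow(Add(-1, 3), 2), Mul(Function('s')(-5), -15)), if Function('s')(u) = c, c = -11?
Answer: 169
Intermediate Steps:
Function('s')(u) = -11
Add(Pow(Add(-1, 3), 2), Mul(Function('s')(-5), -15)) = Add(Pow(Add(-1, 3), 2), Mul(-11, -15)) = Add(Pow(2, 2), 165) = Add(4, 165) = 169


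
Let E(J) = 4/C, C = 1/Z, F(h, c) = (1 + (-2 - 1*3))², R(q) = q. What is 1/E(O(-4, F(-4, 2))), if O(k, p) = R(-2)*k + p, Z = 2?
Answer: ⅛ ≈ 0.12500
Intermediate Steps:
F(h, c) = 16 (F(h, c) = (1 + (-2 - 3))² = (1 - 5)² = (-4)² = 16)
C = ½ (C = 1/2 = ½ ≈ 0.50000)
O(k, p) = p - 2*k (O(k, p) = -2*k + p = p - 2*k)
E(J) = 8 (E(J) = 4/(½) = 4*2 = 8)
1/E(O(-4, F(-4, 2))) = 1/8 = ⅛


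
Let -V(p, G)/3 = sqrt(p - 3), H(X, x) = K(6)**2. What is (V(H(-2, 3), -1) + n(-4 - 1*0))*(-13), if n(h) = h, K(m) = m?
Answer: 52 + 39*sqrt(33) ≈ 276.04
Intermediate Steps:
H(X, x) = 36 (H(X, x) = 6**2 = 36)
V(p, G) = -3*sqrt(-3 + p) (V(p, G) = -3*sqrt(p - 3) = -3*sqrt(-3 + p))
(V(H(-2, 3), -1) + n(-4 - 1*0))*(-13) = (-3*sqrt(-3 + 36) + (-4 - 1*0))*(-13) = (-3*sqrt(33) + (-4 + 0))*(-13) = (-3*sqrt(33) - 4)*(-13) = (-4 - 3*sqrt(33))*(-13) = 52 + 39*sqrt(33)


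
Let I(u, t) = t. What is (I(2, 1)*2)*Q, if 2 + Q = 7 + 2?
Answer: 14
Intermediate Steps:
Q = 7 (Q = -2 + (7 + 2) = -2 + 9 = 7)
(I(2, 1)*2)*Q = (1*2)*7 = 2*7 = 14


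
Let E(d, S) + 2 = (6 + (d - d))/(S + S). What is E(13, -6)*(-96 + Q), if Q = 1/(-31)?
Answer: 14885/62 ≈ 240.08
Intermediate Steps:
Q = -1/31 ≈ -0.032258
E(d, S) = -2 + 3/S (E(d, S) = -2 + (6 + (d - d))/(S + S) = -2 + (6 + 0)/((2*S)) = -2 + 6*(1/(2*S)) = -2 + 3/S)
E(13, -6)*(-96 + Q) = (-2 + 3/(-6))*(-96 - 1/31) = (-2 + 3*(-⅙))*(-2977/31) = (-2 - ½)*(-2977/31) = -5/2*(-2977/31) = 14885/62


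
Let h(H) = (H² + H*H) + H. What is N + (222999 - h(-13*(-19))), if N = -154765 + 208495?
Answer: 154464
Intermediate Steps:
h(H) = H + 2*H² (h(H) = (H² + H²) + H = 2*H² + H = H + 2*H²)
N = 53730
N + (222999 - h(-13*(-19))) = 53730 + (222999 - (-13*(-19))*(1 + 2*(-13*(-19)))) = 53730 + (222999 - 247*(1 + 2*247)) = 53730 + (222999 - 247*(1 + 494)) = 53730 + (222999 - 247*495) = 53730 + (222999 - 1*122265) = 53730 + (222999 - 122265) = 53730 + 100734 = 154464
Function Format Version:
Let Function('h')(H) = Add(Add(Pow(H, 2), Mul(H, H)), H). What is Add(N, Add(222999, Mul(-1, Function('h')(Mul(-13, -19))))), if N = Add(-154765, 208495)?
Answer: 154464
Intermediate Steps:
Function('h')(H) = Add(H, Mul(2, Pow(H, 2))) (Function('h')(H) = Add(Add(Pow(H, 2), Pow(H, 2)), H) = Add(Mul(2, Pow(H, 2)), H) = Add(H, Mul(2, Pow(H, 2))))
N = 53730
Add(N, Add(222999, Mul(-1, Function('h')(Mul(-13, -19))))) = Add(53730, Add(222999, Mul(-1, Mul(Mul(-13, -19), Add(1, Mul(2, Mul(-13, -19))))))) = Add(53730, Add(222999, Mul(-1, Mul(247, Add(1, Mul(2, 247)))))) = Add(53730, Add(222999, Mul(-1, Mul(247, Add(1, 494))))) = Add(53730, Add(222999, Mul(-1, Mul(247, 495)))) = Add(53730, Add(222999, Mul(-1, 122265))) = Add(53730, Add(222999, -122265)) = Add(53730, 100734) = 154464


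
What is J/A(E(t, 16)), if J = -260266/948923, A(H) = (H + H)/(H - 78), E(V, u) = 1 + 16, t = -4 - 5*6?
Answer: 7938113/16131691 ≈ 0.49208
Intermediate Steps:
t = -34 (t = -4 - 30 = -34)
E(V, u) = 17
A(H) = 2*H/(-78 + H) (A(H) = (2*H)/(-78 + H) = 2*H/(-78 + H))
J = -260266/948923 (J = -260266*1/948923 = -260266/948923 ≈ -0.27428)
J/A(E(t, 16)) = -260266/(948923*(2*17/(-78 + 17))) = -260266/(948923*(2*17/(-61))) = -260266/(948923*(2*17*(-1/61))) = -260266/(948923*(-34/61)) = -260266/948923*(-61/34) = 7938113/16131691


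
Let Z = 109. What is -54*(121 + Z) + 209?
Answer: -12211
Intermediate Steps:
-54*(121 + Z) + 209 = -54*(121 + 109) + 209 = -54*230 + 209 = -12420 + 209 = -12211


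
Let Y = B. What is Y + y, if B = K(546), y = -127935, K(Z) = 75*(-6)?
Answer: -128385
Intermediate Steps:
K(Z) = -450
B = -450
Y = -450
Y + y = -450 - 127935 = -128385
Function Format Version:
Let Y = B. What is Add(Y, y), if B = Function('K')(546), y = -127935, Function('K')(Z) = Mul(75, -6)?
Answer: -128385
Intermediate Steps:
Function('K')(Z) = -450
B = -450
Y = -450
Add(Y, y) = Add(-450, -127935) = -128385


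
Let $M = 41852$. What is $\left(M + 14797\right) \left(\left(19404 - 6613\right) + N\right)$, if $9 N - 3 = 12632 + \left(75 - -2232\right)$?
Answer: $\frac{2455941863}{3} \approx 8.1865 \cdot 10^{8}$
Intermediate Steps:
$N = \frac{14942}{9}$ ($N = \frac{1}{3} + \frac{12632 + \left(75 - -2232\right)}{9} = \frac{1}{3} + \frac{12632 + \left(75 + 2232\right)}{9} = \frac{1}{3} + \frac{12632 + 2307}{9} = \frac{1}{3} + \frac{1}{9} \cdot 14939 = \frac{1}{3} + \frac{14939}{9} = \frac{14942}{9} \approx 1660.2$)
$\left(M + 14797\right) \left(\left(19404 - 6613\right) + N\right) = \left(41852 + 14797\right) \left(\left(19404 - 6613\right) + \frac{14942}{9}\right) = 56649 \left(12791 + \frac{14942}{9}\right) = 56649 \cdot \frac{130061}{9} = \frac{2455941863}{3}$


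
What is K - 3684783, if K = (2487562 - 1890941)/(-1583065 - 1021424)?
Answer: -9596977387508/2604489 ≈ -3.6848e+6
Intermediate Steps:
K = -596621/2604489 (K = 596621/(-2604489) = 596621*(-1/2604489) = -596621/2604489 ≈ -0.22907)
K - 3684783 = -596621/2604489 - 3684783 = -9596977387508/2604489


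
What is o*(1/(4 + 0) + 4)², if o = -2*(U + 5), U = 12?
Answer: -4913/8 ≈ -614.13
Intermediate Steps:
o = -34 (o = -2*(12 + 5) = -2*17 = -34)
o*(1/(4 + 0) + 4)² = -34*(1/(4 + 0) + 4)² = -34*(1/4 + 4)² = -34*(¼ + 4)² = -34*(17/4)² = -34*289/16 = -4913/8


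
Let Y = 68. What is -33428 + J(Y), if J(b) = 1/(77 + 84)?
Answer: -5381907/161 ≈ -33428.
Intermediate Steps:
J(b) = 1/161
-33428 + J(Y) = -33428 + 1/161 = -5381907/161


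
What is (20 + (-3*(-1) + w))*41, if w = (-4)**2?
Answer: 1599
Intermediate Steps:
w = 16
(20 + (-3*(-1) + w))*41 = (20 + (-3*(-1) + 16))*41 = (20 + (3 + 16))*41 = (20 + 19)*41 = 39*41 = 1599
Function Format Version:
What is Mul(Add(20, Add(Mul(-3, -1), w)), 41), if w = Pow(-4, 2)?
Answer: 1599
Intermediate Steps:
w = 16
Mul(Add(20, Add(Mul(-3, -1), w)), 41) = Mul(Add(20, Add(Mul(-3, -1), 16)), 41) = Mul(Add(20, Add(3, 16)), 41) = Mul(Add(20, 19), 41) = Mul(39, 41) = 1599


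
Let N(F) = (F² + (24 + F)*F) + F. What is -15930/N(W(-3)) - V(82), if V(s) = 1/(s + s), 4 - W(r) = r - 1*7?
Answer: -1306631/60844 ≈ -21.475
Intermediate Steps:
W(r) = 11 - r (W(r) = 4 - (r - 1*7) = 4 - (r - 7) = 4 - (-7 + r) = 4 + (7 - r) = 11 - r)
N(F) = F + F² + F*(24 + F) (N(F) = (F² + F*(24 + F)) + F = F + F² + F*(24 + F))
V(s) = 1/(2*s)
-15930/N(W(-3)) - V(82) = -15930*1/((11 - 1*(-3))*(25 + 2*(11 - 1*(-3)))) - 1/(2*82) = -15930*1/((11 + 3)*(25 + 2*(11 + 3))) - 1/(2*82) = -15930*1/(14*(25 + 2*14)) - 1*1/164 = -15930*1/(14*(25 + 28)) - 1/164 = -15930/(14*53) - 1/164 = -15930/742 - 1/164 = -15930*1/742 - 1/164 = -7965/371 - 1/164 = -1306631/60844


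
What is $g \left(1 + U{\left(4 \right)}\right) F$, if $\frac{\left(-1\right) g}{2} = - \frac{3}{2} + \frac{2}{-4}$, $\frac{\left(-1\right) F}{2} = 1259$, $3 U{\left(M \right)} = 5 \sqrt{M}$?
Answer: $- \frac{130936}{3} \approx -43645.0$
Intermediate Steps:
$U{\left(M \right)} = \frac{5 \sqrt{M}}{3}$
$F = -2518$ ($F = \left(-2\right) 1259 = -2518$)
$g = 4$ ($g = - 2 \left(- \frac{3}{2} + \frac{2}{-4}\right) = - 2 \left(\left(-3\right) \frac{1}{2} + 2 \left(- \frac{1}{4}\right)\right) = - 2 \left(- \frac{3}{2} - \frac{1}{2}\right) = \left(-2\right) \left(-2\right) = 4$)
$g \left(1 + U{\left(4 \right)}\right) F = 4 \left(1 + \frac{5 \sqrt{4}}{3}\right) \left(-2518\right) = 4 \left(1 + \frac{5}{3} \cdot 2\right) \left(-2518\right) = 4 \left(1 + \frac{10}{3}\right) \left(-2518\right) = 4 \cdot \frac{13}{3} \left(-2518\right) = \frac{52}{3} \left(-2518\right) = - \frac{130936}{3}$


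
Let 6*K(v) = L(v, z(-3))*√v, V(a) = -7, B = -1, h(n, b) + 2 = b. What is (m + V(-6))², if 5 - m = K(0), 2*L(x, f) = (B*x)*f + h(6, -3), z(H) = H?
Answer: 4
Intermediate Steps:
h(n, b) = -2 + b
L(x, f) = -5/2 - f*x/2 (L(x, f) = ((-x)*f + (-2 - 3))/2 = (-f*x - 5)/2 = (-5 - f*x)/2 = -5/2 - f*x/2)
K(v) = √v*(-5/2 + 3*v/2)/6 (K(v) = ((-5/2 - ½*(-3)*v)*√v)/6 = ((-5/2 + 3*v/2)*√v)/6 = (√v*(-5/2 + 3*v/2))/6 = √v*(-5/2 + 3*v/2)/6)
m = 5 (m = 5 - √0*(-5 + 3*0)/12 = 5 - 0*(-5 + 0)/12 = 5 - 0*(-5)/12 = 5 - 1*0 = 5 + 0 = 5)
(m + V(-6))² = (5 - 7)² = (-2)² = 4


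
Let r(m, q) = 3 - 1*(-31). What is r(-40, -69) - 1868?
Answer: -1834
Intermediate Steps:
r(m, q) = 34 (r(m, q) = 3 + 31 = 34)
r(-40, -69) - 1868 = 34 - 1868 = -1834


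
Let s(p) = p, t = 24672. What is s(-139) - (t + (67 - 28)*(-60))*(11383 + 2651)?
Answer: -313407427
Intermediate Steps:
s(-139) - (t + (67 - 28)*(-60))*(11383 + 2651) = -139 - (24672 + (67 - 28)*(-60))*(11383 + 2651) = -139 - (24672 + 39*(-60))*14034 = -139 - (24672 - 2340)*14034 = -139 - 22332*14034 = -139 - 1*313407288 = -139 - 313407288 = -313407427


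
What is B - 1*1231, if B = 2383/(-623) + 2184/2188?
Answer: -420464754/340781 ≈ -1233.8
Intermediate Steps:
B = -963343/340781 (B = 2383*(-1/623) + 2184*(1/2188) = -2383/623 + 546/547 = -963343/340781 ≈ -2.8269)
B - 1*1231 = -963343/340781 - 1*1231 = -963343/340781 - 1231 = -420464754/340781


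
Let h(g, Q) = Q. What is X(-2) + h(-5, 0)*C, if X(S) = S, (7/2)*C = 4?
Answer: -2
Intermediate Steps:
C = 8/7 (C = (2/7)*4 = 8/7 ≈ 1.1429)
X(-2) + h(-5, 0)*C = -2 + 0*(8/7) = -2 + 0 = -2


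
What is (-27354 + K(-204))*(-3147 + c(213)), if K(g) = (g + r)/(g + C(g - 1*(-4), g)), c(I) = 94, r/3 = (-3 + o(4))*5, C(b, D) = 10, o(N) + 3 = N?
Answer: 8100283713/97 ≈ 8.3508e+7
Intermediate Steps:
o(N) = -3 + N
r = -30 (r = 3*((-3 + (-3 + 4))*5) = 3*((-3 + 1)*5) = 3*(-2*5) = 3*(-10) = -30)
K(g) = (-30 + g)/(10 + g) (K(g) = (g - 30)/(g + 10) = (-30 + g)/(10 + g))
(-27354 + K(-204))*(-3147 + c(213)) = (-27354 + (-30 - 204)/(10 - 204))*(-3147 + 94) = (-27354 - 234/(-194))*(-3053) = (-27354 - 1/194*(-234))*(-3053) = (-27354 + 117/97)*(-3053) = -2653221/97*(-3053) = 8100283713/97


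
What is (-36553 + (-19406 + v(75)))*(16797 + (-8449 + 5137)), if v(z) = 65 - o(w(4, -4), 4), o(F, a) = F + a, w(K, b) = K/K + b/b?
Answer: -753811500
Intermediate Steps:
w(K, b) = 2 (w(K, b) = 1 + 1 = 2)
v(z) = 59 (v(z) = 65 - (2 + 4) = 65 - 1*6 = 65 - 6 = 59)
(-36553 + (-19406 + v(75)))*(16797 + (-8449 + 5137)) = (-36553 + (-19406 + 59))*(16797 + (-8449 + 5137)) = (-36553 - 19347)*(16797 - 3312) = -55900*13485 = -753811500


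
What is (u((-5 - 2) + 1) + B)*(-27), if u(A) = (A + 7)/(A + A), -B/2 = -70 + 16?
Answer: -11655/4 ≈ -2913.8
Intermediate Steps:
B = 108 (B = -2*(-70 + 16) = -2*(-54) = 108)
u(A) = (7 + A)/(2*A) (u(A) = (7 + A)/((2*A)) = (7 + A)*(1/(2*A)) = (7 + A)/(2*A))
(u((-5 - 2) + 1) + B)*(-27) = ((7 + ((-5 - 2) + 1))/(2*((-5 - 2) + 1)) + 108)*(-27) = ((7 + (-7 + 1))/(2*(-7 + 1)) + 108)*(-27) = ((½)*(7 - 6)/(-6) + 108)*(-27) = ((½)*(-⅙)*1 + 108)*(-27) = (-1/12 + 108)*(-27) = (1295/12)*(-27) = -11655/4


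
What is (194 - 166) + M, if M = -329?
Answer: -301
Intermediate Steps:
(194 - 166) + M = (194 - 166) - 329 = 28 - 329 = -301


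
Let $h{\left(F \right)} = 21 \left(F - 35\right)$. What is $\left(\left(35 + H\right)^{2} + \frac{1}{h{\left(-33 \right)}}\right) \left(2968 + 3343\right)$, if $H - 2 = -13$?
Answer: $\frac{5190967897}{1428} \approx 3.6351 \cdot 10^{6}$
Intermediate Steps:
$H = -11$ ($H = 2 - 13 = -11$)
$h{\left(F \right)} = -735 + 21 F$ ($h{\left(F \right)} = 21 \left(-35 + F\right) = -735 + 21 F$)
$\left(\left(35 + H\right)^{2} + \frac{1}{h{\left(-33 \right)}}\right) \left(2968 + 3343\right) = \left(\left(35 - 11\right)^{2} + \frac{1}{-735 + 21 \left(-33\right)}\right) \left(2968 + 3343\right) = \left(24^{2} + \frac{1}{-735 - 693}\right) 6311 = \left(576 + \frac{1}{-1428}\right) 6311 = \left(576 - \frac{1}{1428}\right) 6311 = \frac{822527}{1428} \cdot 6311 = \frac{5190967897}{1428}$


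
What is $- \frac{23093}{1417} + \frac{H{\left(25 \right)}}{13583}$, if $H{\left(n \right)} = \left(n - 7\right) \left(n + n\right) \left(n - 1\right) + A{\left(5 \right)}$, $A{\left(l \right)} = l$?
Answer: $- \frac{283057934}{19247111} \approx -14.707$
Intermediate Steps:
$H{\left(n \right)} = 5 + 2 n \left(-1 + n\right) \left(-7 + n\right)$ ($H{\left(n \right)} = \left(n - 7\right) \left(n + n\right) \left(n - 1\right) + 5 = \left(-7 + n\right) 2 n \left(n - 1\right) + 5 = 2 n \left(-7 + n\right) \left(-1 + n\right) + 5 = 2 n \left(-1 + n\right) \left(-7 + n\right) + 5 = 5 + 2 n \left(-1 + n\right) \left(-7 + n\right)$)
$- \frac{23093}{1417} + \frac{H{\left(25 \right)}}{13583} = - \frac{23093}{1417} + \frac{5 - 16 \cdot 25^{2} + 2 \cdot 25^{3} + 14 \cdot 25}{13583} = \left(-23093\right) \frac{1}{1417} + \left(5 - 10000 + 2 \cdot 15625 + 350\right) \frac{1}{13583} = - \frac{23093}{1417} + \left(5 - 10000 + 31250 + 350\right) \frac{1}{13583} = - \frac{23093}{1417} + 21605 \cdot \frac{1}{13583} = - \frac{23093}{1417} + \frac{21605}{13583} = - \frac{283057934}{19247111}$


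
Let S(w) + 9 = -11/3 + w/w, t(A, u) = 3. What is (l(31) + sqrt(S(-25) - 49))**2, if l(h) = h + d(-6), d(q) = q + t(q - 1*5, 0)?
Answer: (84 + I*sqrt(546))**2/9 ≈ 723.33 + 436.18*I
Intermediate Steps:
S(w) = -35/3 (S(w) = -9 + (-11/3 + w/w) = -9 + (-11*1/3 + 1) = -9 + (-11/3 + 1) = -9 - 8/3 = -35/3)
d(q) = 3 + q (d(q) = q + 3 = 3 + q)
l(h) = -3 + h (l(h) = h + (3 - 6) = h - 3 = -3 + h)
(l(31) + sqrt(S(-25) - 49))**2 = ((-3 + 31) + sqrt(-35/3 - 49))**2 = (28 + sqrt(-182/3))**2 = (28 + I*sqrt(546)/3)**2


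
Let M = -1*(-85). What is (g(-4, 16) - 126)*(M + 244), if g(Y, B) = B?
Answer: -36190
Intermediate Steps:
M = 85
(g(-4, 16) - 126)*(M + 244) = (16 - 126)*(85 + 244) = -110*329 = -36190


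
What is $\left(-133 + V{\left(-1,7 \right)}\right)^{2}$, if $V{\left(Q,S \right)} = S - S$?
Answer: $17689$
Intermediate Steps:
$V{\left(Q,S \right)} = 0$
$\left(-133 + V{\left(-1,7 \right)}\right)^{2} = \left(-133 + 0\right)^{2} = \left(-133\right)^{2} = 17689$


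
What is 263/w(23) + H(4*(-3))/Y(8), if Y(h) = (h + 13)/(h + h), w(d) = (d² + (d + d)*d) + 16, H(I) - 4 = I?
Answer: -28523/4809 ≈ -5.9312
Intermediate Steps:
H(I) = 4 + I
w(d) = 16 + 3*d² (w(d) = (d² + (2*d)*d) + 16 = (d² + 2*d²) + 16 = 3*d² + 16 = 16 + 3*d²)
Y(h) = (13 + h)/(2*h) (Y(h) = (13 + h)/((2*h)) = (13 + h)*(1/(2*h)) = (13 + h)/(2*h))
263/w(23) + H(4*(-3))/Y(8) = 263/(16 + 3*23²) + (4 + 4*(-3))/(((½)*(13 + 8)/8)) = 263/(16 + 3*529) + (4 - 12)/(((½)*(⅛)*21)) = 263/(16 + 1587) - 8/21/16 = 263/1603 - 8*16/21 = 263*(1/1603) - 128/21 = 263/1603 - 128/21 = -28523/4809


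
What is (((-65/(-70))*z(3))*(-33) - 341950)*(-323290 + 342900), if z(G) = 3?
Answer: -46952095535/7 ≈ -6.7074e+9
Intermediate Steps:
(((-65/(-70))*z(3))*(-33) - 341950)*(-323290 + 342900) = ((-65/(-70)*3)*(-33) - 341950)*(-323290 + 342900) = ((-65*(-1/70)*3)*(-33) - 341950)*19610 = (((13/14)*3)*(-33) - 341950)*19610 = ((39/14)*(-33) - 341950)*19610 = (-1287/14 - 341950)*19610 = -4788587/14*19610 = -46952095535/7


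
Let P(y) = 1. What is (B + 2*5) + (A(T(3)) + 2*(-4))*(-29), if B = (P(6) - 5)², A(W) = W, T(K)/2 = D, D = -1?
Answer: 316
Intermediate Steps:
T(K) = -2 (T(K) = 2*(-1) = -2)
B = 16 (B = (1 - 5)² = (-4)² = 16)
(B + 2*5) + (A(T(3)) + 2*(-4))*(-29) = (16 + 2*5) + (-2 + 2*(-4))*(-29) = (16 + 10) + (-2 - 8)*(-29) = 26 - 10*(-29) = 26 + 290 = 316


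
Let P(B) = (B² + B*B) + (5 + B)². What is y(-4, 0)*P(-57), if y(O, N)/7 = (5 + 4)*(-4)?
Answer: -2318904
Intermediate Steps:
y(O, N) = -252 (y(O, N) = 7*((5 + 4)*(-4)) = 7*(9*(-4)) = 7*(-36) = -252)
P(B) = (5 + B)² + 2*B² (P(B) = (B² + B²) + (5 + B)² = 2*B² + (5 + B)² = (5 + B)² + 2*B²)
y(-4, 0)*P(-57) = -252*((5 - 57)² + 2*(-57)²) = -252*((-52)² + 2*3249) = -252*(2704 + 6498) = -252*9202 = -2318904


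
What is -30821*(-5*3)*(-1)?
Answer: -462315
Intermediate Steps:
-30821*(-5*3)*(-1) = -(-462315)*(-1) = -30821*15 = -462315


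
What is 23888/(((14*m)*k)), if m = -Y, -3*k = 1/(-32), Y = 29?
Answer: -1146624/203 ≈ -5648.4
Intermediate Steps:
k = 1/96 (k = -1/3/(-32) = -1/3*(-1/32) = 1/96 ≈ 0.010417)
m = -29 (m = -1*29 = -29)
23888/(((14*m)*k)) = 23888/(((14*(-29))*(1/96))) = 23888/((-406*1/96)) = 23888/(-203/48) = 23888*(-48/203) = -1146624/203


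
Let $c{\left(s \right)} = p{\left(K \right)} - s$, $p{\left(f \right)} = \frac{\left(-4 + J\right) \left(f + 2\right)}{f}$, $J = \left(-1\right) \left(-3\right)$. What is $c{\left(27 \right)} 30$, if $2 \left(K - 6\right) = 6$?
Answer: $- \frac{2540}{3} \approx -846.67$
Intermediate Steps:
$K = 9$ ($K = 6 + \frac{1}{2} \cdot 6 = 6 + 3 = 9$)
$J = 3$
$p{\left(f \right)} = \frac{-2 - f}{f}$ ($p{\left(f \right)} = \frac{\left(-4 + 3\right) \left(f + 2\right)}{f} = \frac{\left(-1\right) \left(2 + f\right)}{f} = \frac{-2 - f}{f}$)
$c{\left(s \right)} = - \frac{11}{9} - s$ ($c{\left(s \right)} = \frac{-2 - 9}{9} - s = \frac{1}{9} \left(-11\right) - s = - \frac{11}{9} - s$)
$c{\left(27 \right)} 30 = \left(- \frac{11}{9} - 27\right) 30 = \left(- \frac{254}{9}\right) 30 = - \frac{2540}{3}$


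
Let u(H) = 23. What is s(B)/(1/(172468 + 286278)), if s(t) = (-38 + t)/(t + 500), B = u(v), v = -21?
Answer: -6881190/523 ≈ -13157.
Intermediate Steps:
B = 23
s(t) = (-38 + t)/(500 + t)
s(B)/(1/(172468 + 286278)) = ((-38 + 23)/(500 + 23))/(1/(172468 + 286278)) = (-15/523)/(1/458746) = ((1/523)*(-15))/(1/458746) = -15/523*458746 = -6881190/523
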